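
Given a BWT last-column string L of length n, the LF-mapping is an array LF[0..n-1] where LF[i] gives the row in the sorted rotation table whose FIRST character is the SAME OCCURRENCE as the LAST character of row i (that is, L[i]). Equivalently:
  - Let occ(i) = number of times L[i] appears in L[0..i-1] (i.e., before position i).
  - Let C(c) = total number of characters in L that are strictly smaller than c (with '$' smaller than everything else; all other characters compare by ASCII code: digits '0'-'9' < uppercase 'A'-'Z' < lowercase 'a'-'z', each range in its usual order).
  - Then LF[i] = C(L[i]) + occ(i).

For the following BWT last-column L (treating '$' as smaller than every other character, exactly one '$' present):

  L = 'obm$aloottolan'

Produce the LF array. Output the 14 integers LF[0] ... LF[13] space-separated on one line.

Answer: 8 3 6 0 1 4 9 10 12 13 11 5 2 7

Derivation:
Char counts: '$':1, 'a':2, 'b':1, 'l':2, 'm':1, 'n':1, 'o':4, 't':2
C (first-col start): C('$')=0, C('a')=1, C('b')=3, C('l')=4, C('m')=6, C('n')=7, C('o')=8, C('t')=12
L[0]='o': occ=0, LF[0]=C('o')+0=8+0=8
L[1]='b': occ=0, LF[1]=C('b')+0=3+0=3
L[2]='m': occ=0, LF[2]=C('m')+0=6+0=6
L[3]='$': occ=0, LF[3]=C('$')+0=0+0=0
L[4]='a': occ=0, LF[4]=C('a')+0=1+0=1
L[5]='l': occ=0, LF[5]=C('l')+0=4+0=4
L[6]='o': occ=1, LF[6]=C('o')+1=8+1=9
L[7]='o': occ=2, LF[7]=C('o')+2=8+2=10
L[8]='t': occ=0, LF[8]=C('t')+0=12+0=12
L[9]='t': occ=1, LF[9]=C('t')+1=12+1=13
L[10]='o': occ=3, LF[10]=C('o')+3=8+3=11
L[11]='l': occ=1, LF[11]=C('l')+1=4+1=5
L[12]='a': occ=1, LF[12]=C('a')+1=1+1=2
L[13]='n': occ=0, LF[13]=C('n')+0=7+0=7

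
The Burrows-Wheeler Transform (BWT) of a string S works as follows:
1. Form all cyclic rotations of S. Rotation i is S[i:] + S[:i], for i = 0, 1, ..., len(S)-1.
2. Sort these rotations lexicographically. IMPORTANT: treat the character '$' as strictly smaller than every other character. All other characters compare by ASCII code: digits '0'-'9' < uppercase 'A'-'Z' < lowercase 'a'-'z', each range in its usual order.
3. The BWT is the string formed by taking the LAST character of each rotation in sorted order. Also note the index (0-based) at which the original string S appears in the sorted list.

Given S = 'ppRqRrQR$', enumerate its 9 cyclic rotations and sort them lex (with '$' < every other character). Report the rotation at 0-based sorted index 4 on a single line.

All 9 rotations (rotation i = S[i:]+S[:i]):
  rot[0] = ppRqRrQR$
  rot[1] = pRqRrQR$p
  rot[2] = RqRrQR$pp
  rot[3] = qRrQR$ppR
  rot[4] = RrQR$ppRq
  rot[5] = rQR$ppRqR
  rot[6] = QR$ppRqRr
  rot[7] = R$ppRqRrQ
  rot[8] = $ppRqRrQR
Sorted (with $ < everything):
  sorted[0] = $ppRqRrQR
  sorted[1] = QR$ppRqRr
  sorted[2] = R$ppRqRrQ
  sorted[3] = RqRrQR$pp
  sorted[4] = RrQR$ppRq
  sorted[5] = pRqRrQR$p
  sorted[6] = ppRqRrQR$
  sorted[7] = qRrQR$ppR
  sorted[8] = rQR$ppRqR
sorted[4] = RrQR$ppRq

Answer: RrQR$ppRq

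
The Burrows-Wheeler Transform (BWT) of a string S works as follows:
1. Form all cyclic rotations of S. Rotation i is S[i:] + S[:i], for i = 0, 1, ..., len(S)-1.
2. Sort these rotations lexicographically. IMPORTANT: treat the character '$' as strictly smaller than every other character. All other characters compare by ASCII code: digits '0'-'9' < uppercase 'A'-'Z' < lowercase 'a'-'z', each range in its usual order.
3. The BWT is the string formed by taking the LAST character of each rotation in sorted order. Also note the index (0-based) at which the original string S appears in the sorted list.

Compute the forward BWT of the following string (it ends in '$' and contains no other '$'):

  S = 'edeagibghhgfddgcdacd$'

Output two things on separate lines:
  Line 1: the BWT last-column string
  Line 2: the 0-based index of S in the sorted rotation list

Answer: ddeiagccfedd$gdhbahgg
12

Derivation:
All 21 rotations (rotation i = S[i:]+S[:i]):
  rot[0] = edeagibghhgfddgcdacd$
  rot[1] = deagibghhgfddgcdacd$e
  rot[2] = eagibghhgfddgcdacd$ed
  rot[3] = agibghhgfddgcdacd$ede
  rot[4] = gibghhgfddgcdacd$edea
  rot[5] = ibghhgfddgcdacd$edeag
  rot[6] = bghhgfddgcdacd$edeagi
  rot[7] = ghhgfddgcdacd$edeagib
  rot[8] = hhgfddgcdacd$edeagibg
  rot[9] = hgfddgcdacd$edeagibgh
  rot[10] = gfddgcdacd$edeagibghh
  rot[11] = fddgcdacd$edeagibghhg
  rot[12] = ddgcdacd$edeagibghhgf
  rot[13] = dgcdacd$edeagibghhgfd
  rot[14] = gcdacd$edeagibghhgfdd
  rot[15] = cdacd$edeagibghhgfddg
  rot[16] = dacd$edeagibghhgfddgc
  rot[17] = acd$edeagibghhgfddgcd
  rot[18] = cd$edeagibghhgfddgcda
  rot[19] = d$edeagibghhgfddgcdac
  rot[20] = $edeagibghhgfddgcdacd
Sorted (with $ < everything):
  sorted[0] = $edeagibghhgfddgcdacd  (last char: 'd')
  sorted[1] = acd$edeagibghhgfddgcd  (last char: 'd')
  sorted[2] = agibghhgfddgcdacd$ede  (last char: 'e')
  sorted[3] = bghhgfddgcdacd$edeagi  (last char: 'i')
  sorted[4] = cd$edeagibghhgfddgcda  (last char: 'a')
  sorted[5] = cdacd$edeagibghhgfddg  (last char: 'g')
  sorted[6] = d$edeagibghhgfddgcdac  (last char: 'c')
  sorted[7] = dacd$edeagibghhgfddgc  (last char: 'c')
  sorted[8] = ddgcdacd$edeagibghhgf  (last char: 'f')
  sorted[9] = deagibghhgfddgcdacd$e  (last char: 'e')
  sorted[10] = dgcdacd$edeagibghhgfd  (last char: 'd')
  sorted[11] = eagibghhgfddgcdacd$ed  (last char: 'd')
  sorted[12] = edeagibghhgfddgcdacd$  (last char: '$')
  sorted[13] = fddgcdacd$edeagibghhg  (last char: 'g')
  sorted[14] = gcdacd$edeagibghhgfdd  (last char: 'd')
  sorted[15] = gfddgcdacd$edeagibghh  (last char: 'h')
  sorted[16] = ghhgfddgcdacd$edeagib  (last char: 'b')
  sorted[17] = gibghhgfddgcdacd$edea  (last char: 'a')
  sorted[18] = hgfddgcdacd$edeagibgh  (last char: 'h')
  sorted[19] = hhgfddgcdacd$edeagibg  (last char: 'g')
  sorted[20] = ibghhgfddgcdacd$edeag  (last char: 'g')
Last column: ddeiagccfedd$gdhbahgg
Original string S is at sorted index 12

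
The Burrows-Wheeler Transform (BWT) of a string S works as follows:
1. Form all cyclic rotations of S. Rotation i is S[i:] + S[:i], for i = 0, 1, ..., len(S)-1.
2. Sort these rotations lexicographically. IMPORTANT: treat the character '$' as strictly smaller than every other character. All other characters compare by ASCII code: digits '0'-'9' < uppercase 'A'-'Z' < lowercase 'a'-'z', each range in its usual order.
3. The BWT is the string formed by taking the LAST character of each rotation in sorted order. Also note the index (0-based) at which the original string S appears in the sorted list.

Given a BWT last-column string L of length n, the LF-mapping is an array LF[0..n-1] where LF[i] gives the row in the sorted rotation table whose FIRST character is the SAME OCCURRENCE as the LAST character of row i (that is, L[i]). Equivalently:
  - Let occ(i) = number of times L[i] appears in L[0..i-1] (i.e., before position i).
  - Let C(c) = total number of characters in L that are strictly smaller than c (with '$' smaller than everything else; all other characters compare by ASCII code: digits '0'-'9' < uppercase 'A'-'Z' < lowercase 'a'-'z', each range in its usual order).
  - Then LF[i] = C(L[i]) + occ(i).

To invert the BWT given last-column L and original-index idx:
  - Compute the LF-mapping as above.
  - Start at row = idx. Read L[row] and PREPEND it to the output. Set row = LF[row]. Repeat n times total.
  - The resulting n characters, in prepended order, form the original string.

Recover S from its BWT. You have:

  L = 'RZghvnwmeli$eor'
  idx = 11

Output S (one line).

LF mapping: 1 2 5 6 13 10 14 9 3 8 7 0 4 11 12
Walk LF starting at row 11, prepending L[row]:
  step 1: row=11, L[11]='$', prepend. Next row=LF[11]=0
  step 2: row=0, L[0]='R', prepend. Next row=LF[0]=1
  step 3: row=1, L[1]='Z', prepend. Next row=LF[1]=2
  step 4: row=2, L[2]='g', prepend. Next row=LF[2]=5
  step 5: row=5, L[5]='n', prepend. Next row=LF[5]=10
  step 6: row=10, L[10]='i', prepend. Next row=LF[10]=7
  step 7: row=7, L[7]='m', prepend. Next row=LF[7]=9
  step 8: row=9, L[9]='l', prepend. Next row=LF[9]=8
  step 9: row=8, L[8]='e', prepend. Next row=LF[8]=3
  step 10: row=3, L[3]='h', prepend. Next row=LF[3]=6
  step 11: row=6, L[6]='w', prepend. Next row=LF[6]=14
  step 12: row=14, L[14]='r', prepend. Next row=LF[14]=12
  step 13: row=12, L[12]='e', prepend. Next row=LF[12]=4
  step 14: row=4, L[4]='v', prepend. Next row=LF[4]=13
  step 15: row=13, L[13]='o', prepend. Next row=LF[13]=11
Reversed output: overwhelmingZR$

Answer: overwhelmingZR$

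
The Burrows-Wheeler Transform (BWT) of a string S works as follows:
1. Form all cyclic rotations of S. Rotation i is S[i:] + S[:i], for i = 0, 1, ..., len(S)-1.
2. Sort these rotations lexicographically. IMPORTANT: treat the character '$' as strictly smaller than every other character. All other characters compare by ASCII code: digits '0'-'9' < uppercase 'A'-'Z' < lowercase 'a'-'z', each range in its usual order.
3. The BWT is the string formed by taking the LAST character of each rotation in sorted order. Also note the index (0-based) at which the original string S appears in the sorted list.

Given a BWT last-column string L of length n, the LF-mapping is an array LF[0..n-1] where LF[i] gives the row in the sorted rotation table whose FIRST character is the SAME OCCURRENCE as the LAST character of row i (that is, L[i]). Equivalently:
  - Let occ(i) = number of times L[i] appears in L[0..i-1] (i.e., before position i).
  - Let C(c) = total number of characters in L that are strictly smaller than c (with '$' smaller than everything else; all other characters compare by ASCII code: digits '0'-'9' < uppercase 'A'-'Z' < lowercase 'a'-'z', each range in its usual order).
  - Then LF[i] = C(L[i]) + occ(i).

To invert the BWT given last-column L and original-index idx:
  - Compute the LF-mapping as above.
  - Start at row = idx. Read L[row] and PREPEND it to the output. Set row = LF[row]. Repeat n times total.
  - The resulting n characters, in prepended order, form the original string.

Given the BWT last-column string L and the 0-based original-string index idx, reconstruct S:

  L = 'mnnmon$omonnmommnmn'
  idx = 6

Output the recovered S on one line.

Answer: momnnnmnonomonmmnm$

Derivation:
LF mapping: 1 8 9 2 15 10 0 16 3 17 11 12 4 18 5 6 13 7 14
Walk LF starting at row 6, prepending L[row]:
  step 1: row=6, L[6]='$', prepend. Next row=LF[6]=0
  step 2: row=0, L[0]='m', prepend. Next row=LF[0]=1
  step 3: row=1, L[1]='n', prepend. Next row=LF[1]=8
  step 4: row=8, L[8]='m', prepend. Next row=LF[8]=3
  step 5: row=3, L[3]='m', prepend. Next row=LF[3]=2
  step 6: row=2, L[2]='n', prepend. Next row=LF[2]=9
  step 7: row=9, L[9]='o', prepend. Next row=LF[9]=17
  step 8: row=17, L[17]='m', prepend. Next row=LF[17]=7
  step 9: row=7, L[7]='o', prepend. Next row=LF[7]=16
  step 10: row=16, L[16]='n', prepend. Next row=LF[16]=13
  step 11: row=13, L[13]='o', prepend. Next row=LF[13]=18
  step 12: row=18, L[18]='n', prepend. Next row=LF[18]=14
  step 13: row=14, L[14]='m', prepend. Next row=LF[14]=5
  step 14: row=5, L[5]='n', prepend. Next row=LF[5]=10
  step 15: row=10, L[10]='n', prepend. Next row=LF[10]=11
  step 16: row=11, L[11]='n', prepend. Next row=LF[11]=12
  step 17: row=12, L[12]='m', prepend. Next row=LF[12]=4
  step 18: row=4, L[4]='o', prepend. Next row=LF[4]=15
  step 19: row=15, L[15]='m', prepend. Next row=LF[15]=6
Reversed output: momnnnmnonomonmmnm$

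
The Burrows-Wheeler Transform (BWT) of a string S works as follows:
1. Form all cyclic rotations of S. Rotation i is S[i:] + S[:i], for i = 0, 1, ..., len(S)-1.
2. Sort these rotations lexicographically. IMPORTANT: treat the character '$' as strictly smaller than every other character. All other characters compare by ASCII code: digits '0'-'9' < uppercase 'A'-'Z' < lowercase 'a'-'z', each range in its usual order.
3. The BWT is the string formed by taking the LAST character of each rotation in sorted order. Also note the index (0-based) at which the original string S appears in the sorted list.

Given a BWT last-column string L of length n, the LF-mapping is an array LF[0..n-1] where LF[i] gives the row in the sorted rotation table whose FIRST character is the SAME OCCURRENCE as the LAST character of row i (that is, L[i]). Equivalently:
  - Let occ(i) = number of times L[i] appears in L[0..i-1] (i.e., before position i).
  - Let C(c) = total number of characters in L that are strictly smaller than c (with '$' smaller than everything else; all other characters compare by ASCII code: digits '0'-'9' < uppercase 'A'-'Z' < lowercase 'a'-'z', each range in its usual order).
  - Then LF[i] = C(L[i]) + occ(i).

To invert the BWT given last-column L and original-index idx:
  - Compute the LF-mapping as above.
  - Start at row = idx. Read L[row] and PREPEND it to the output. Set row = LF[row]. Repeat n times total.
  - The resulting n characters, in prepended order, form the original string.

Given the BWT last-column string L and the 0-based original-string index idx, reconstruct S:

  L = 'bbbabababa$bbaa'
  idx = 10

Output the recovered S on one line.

Answer: babaabbabbbaab$

Derivation:
LF mapping: 7 8 9 1 10 2 11 3 12 4 0 13 14 5 6
Walk LF starting at row 10, prepending L[row]:
  step 1: row=10, L[10]='$', prepend. Next row=LF[10]=0
  step 2: row=0, L[0]='b', prepend. Next row=LF[0]=7
  step 3: row=7, L[7]='a', prepend. Next row=LF[7]=3
  step 4: row=3, L[3]='a', prepend. Next row=LF[3]=1
  step 5: row=1, L[1]='b', prepend. Next row=LF[1]=8
  step 6: row=8, L[8]='b', prepend. Next row=LF[8]=12
  step 7: row=12, L[12]='b', prepend. Next row=LF[12]=14
  step 8: row=14, L[14]='a', prepend. Next row=LF[14]=6
  step 9: row=6, L[6]='b', prepend. Next row=LF[6]=11
  step 10: row=11, L[11]='b', prepend. Next row=LF[11]=13
  step 11: row=13, L[13]='a', prepend. Next row=LF[13]=5
  step 12: row=5, L[5]='a', prepend. Next row=LF[5]=2
  step 13: row=2, L[2]='b', prepend. Next row=LF[2]=9
  step 14: row=9, L[9]='a', prepend. Next row=LF[9]=4
  step 15: row=4, L[4]='b', prepend. Next row=LF[4]=10
Reversed output: babaabbabbbaab$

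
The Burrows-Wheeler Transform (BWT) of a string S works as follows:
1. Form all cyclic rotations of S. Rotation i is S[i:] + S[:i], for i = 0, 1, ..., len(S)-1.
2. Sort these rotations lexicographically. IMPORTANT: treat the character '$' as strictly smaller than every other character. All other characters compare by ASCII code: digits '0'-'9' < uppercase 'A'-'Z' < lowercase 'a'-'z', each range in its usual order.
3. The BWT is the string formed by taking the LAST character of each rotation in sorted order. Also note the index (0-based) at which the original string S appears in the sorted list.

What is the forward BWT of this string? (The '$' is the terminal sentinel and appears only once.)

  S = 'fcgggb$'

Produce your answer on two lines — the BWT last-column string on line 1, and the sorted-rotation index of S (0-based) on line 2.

All 7 rotations (rotation i = S[i:]+S[:i]):
  rot[0] = fcgggb$
  rot[1] = cgggb$f
  rot[2] = gggb$fc
  rot[3] = ggb$fcg
  rot[4] = gb$fcgg
  rot[5] = b$fcggg
  rot[6] = $fcgggb
Sorted (with $ < everything):
  sorted[0] = $fcgggb  (last char: 'b')
  sorted[1] = b$fcggg  (last char: 'g')
  sorted[2] = cgggb$f  (last char: 'f')
  sorted[3] = fcgggb$  (last char: '$')
  sorted[4] = gb$fcgg  (last char: 'g')
  sorted[5] = ggb$fcg  (last char: 'g')
  sorted[6] = gggb$fc  (last char: 'c')
Last column: bgf$ggc
Original string S is at sorted index 3

Answer: bgf$ggc
3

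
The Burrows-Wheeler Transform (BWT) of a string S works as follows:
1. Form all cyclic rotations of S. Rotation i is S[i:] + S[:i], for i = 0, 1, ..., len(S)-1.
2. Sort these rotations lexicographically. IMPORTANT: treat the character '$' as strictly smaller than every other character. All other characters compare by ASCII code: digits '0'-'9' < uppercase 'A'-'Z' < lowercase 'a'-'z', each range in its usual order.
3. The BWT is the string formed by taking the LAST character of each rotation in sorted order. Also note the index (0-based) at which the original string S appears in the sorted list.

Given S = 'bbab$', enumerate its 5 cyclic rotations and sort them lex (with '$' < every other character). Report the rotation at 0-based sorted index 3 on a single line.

All 5 rotations (rotation i = S[i:]+S[:i]):
  rot[0] = bbab$
  rot[1] = bab$b
  rot[2] = ab$bb
  rot[3] = b$bba
  rot[4] = $bbab
Sorted (with $ < everything):
  sorted[0] = $bbab
  sorted[1] = ab$bb
  sorted[2] = b$bba
  sorted[3] = bab$b
  sorted[4] = bbab$
sorted[3] = bab$b

Answer: bab$b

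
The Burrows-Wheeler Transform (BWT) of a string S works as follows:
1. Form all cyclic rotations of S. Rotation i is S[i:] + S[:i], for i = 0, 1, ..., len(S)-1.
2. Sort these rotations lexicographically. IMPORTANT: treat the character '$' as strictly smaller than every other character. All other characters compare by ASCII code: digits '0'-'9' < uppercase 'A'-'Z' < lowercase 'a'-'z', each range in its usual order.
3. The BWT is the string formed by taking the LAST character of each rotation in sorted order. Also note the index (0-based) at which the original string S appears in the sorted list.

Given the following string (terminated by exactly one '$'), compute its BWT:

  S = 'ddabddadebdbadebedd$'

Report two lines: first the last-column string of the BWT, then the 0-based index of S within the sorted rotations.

Answer: dddbdeaedddbe$baaddb
13

Derivation:
All 20 rotations (rotation i = S[i:]+S[:i]):
  rot[0] = ddabddadebdbadebedd$
  rot[1] = dabddadebdbadebedd$d
  rot[2] = abddadebdbadebedd$dd
  rot[3] = bddadebdbadebedd$dda
  rot[4] = ddadebdbadebedd$ddab
  rot[5] = dadebdbadebedd$ddabd
  rot[6] = adebdbadebedd$ddabdd
  rot[7] = debdbadebedd$ddabdda
  rot[8] = ebdbadebedd$ddabddad
  rot[9] = bdbadebedd$ddabddade
  rot[10] = dbadebedd$ddabddadeb
  rot[11] = badebedd$ddabddadebd
  rot[12] = adebedd$ddabddadebdb
  rot[13] = debedd$ddabddadebdba
  rot[14] = ebedd$ddabddadebdbad
  rot[15] = bedd$ddabddadebdbade
  rot[16] = edd$ddabddadebdbadeb
  rot[17] = dd$ddabddadebdbadebe
  rot[18] = d$ddabddadebdbadebed
  rot[19] = $ddabddadebdbadebedd
Sorted (with $ < everything):
  sorted[0] = $ddabddadebdbadebedd  (last char: 'd')
  sorted[1] = abddadebdbadebedd$dd  (last char: 'd')
  sorted[2] = adebdbadebedd$ddabdd  (last char: 'd')
  sorted[3] = adebedd$ddabddadebdb  (last char: 'b')
  sorted[4] = badebedd$ddabddadebd  (last char: 'd')
  sorted[5] = bdbadebedd$ddabddade  (last char: 'e')
  sorted[6] = bddadebdbadebedd$dda  (last char: 'a')
  sorted[7] = bedd$ddabddadebdbade  (last char: 'e')
  sorted[8] = d$ddabddadebdbadebed  (last char: 'd')
  sorted[9] = dabddadebdbadebedd$d  (last char: 'd')
  sorted[10] = dadebdbadebedd$ddabd  (last char: 'd')
  sorted[11] = dbadebedd$ddabddadeb  (last char: 'b')
  sorted[12] = dd$ddabddadebdbadebe  (last char: 'e')
  sorted[13] = ddabddadebdbadebedd$  (last char: '$')
  sorted[14] = ddadebdbadebedd$ddab  (last char: 'b')
  sorted[15] = debdbadebedd$ddabdda  (last char: 'a')
  sorted[16] = debedd$ddabddadebdba  (last char: 'a')
  sorted[17] = ebdbadebedd$ddabddad  (last char: 'd')
  sorted[18] = ebedd$ddabddadebdbad  (last char: 'd')
  sorted[19] = edd$ddabddadebdbadeb  (last char: 'b')
Last column: dddbdeaedddbe$baaddb
Original string S is at sorted index 13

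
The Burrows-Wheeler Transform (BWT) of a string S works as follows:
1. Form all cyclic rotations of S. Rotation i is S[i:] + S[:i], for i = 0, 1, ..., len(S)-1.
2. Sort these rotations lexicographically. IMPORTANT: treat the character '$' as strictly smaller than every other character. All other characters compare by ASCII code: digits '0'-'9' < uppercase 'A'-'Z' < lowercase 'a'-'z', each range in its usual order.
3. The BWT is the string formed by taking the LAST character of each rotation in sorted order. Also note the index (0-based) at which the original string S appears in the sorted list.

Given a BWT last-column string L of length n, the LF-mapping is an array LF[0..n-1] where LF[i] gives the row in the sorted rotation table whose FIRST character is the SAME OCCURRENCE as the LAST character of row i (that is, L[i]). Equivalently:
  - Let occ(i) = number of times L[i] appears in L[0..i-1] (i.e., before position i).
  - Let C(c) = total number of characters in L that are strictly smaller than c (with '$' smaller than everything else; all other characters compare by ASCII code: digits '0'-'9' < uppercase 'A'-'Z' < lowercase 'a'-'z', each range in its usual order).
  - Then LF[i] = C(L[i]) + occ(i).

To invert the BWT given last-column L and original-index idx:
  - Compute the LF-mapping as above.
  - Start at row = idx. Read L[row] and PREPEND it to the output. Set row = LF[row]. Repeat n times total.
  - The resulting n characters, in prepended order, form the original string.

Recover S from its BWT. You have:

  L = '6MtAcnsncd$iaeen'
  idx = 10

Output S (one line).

LF mapping: 1 3 15 2 5 11 14 12 6 7 0 10 4 8 9 13
Walk LF starting at row 10, prepending L[row]:
  step 1: row=10, L[10]='$', prepend. Next row=LF[10]=0
  step 2: row=0, L[0]='6', prepend. Next row=LF[0]=1
  step 3: row=1, L[1]='M', prepend. Next row=LF[1]=3
  step 4: row=3, L[3]='A', prepend. Next row=LF[3]=2
  step 5: row=2, L[2]='t', prepend. Next row=LF[2]=15
  step 6: row=15, L[15]='n', prepend. Next row=LF[15]=13
  step 7: row=13, L[13]='e', prepend. Next row=LF[13]=8
  step 8: row=8, L[8]='c', prepend. Next row=LF[8]=6
  step 9: row=6, L[6]='s', prepend. Next row=LF[6]=14
  step 10: row=14, L[14]='e', prepend. Next row=LF[14]=9
  step 11: row=9, L[9]='d', prepend. Next row=LF[9]=7
  step 12: row=7, L[7]='n', prepend. Next row=LF[7]=12
  step 13: row=12, L[12]='a', prepend. Next row=LF[12]=4
  step 14: row=4, L[4]='c', prepend. Next row=LF[4]=5
  step 15: row=5, L[5]='n', prepend. Next row=LF[5]=11
  step 16: row=11, L[11]='i', prepend. Next row=LF[11]=10
Reversed output: incandescentAM6$

Answer: incandescentAM6$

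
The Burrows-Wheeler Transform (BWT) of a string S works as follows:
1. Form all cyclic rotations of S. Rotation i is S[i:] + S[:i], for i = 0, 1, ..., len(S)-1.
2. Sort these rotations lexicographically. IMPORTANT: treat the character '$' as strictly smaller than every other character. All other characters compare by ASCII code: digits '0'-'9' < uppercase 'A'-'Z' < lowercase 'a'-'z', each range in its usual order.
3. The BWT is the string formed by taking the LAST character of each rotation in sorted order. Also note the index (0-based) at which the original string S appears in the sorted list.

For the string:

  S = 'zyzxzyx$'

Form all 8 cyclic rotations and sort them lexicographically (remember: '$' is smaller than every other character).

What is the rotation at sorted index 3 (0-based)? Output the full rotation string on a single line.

All 8 rotations (rotation i = S[i:]+S[:i]):
  rot[0] = zyzxzyx$
  rot[1] = yzxzyx$z
  rot[2] = zxzyx$zy
  rot[3] = xzyx$zyz
  rot[4] = zyx$zyzx
  rot[5] = yx$zyzxz
  rot[6] = x$zyzxzy
  rot[7] = $zyzxzyx
Sorted (with $ < everything):
  sorted[0] = $zyzxzyx
  sorted[1] = x$zyzxzy
  sorted[2] = xzyx$zyz
  sorted[3] = yx$zyzxz
  sorted[4] = yzxzyx$z
  sorted[5] = zxzyx$zy
  sorted[6] = zyx$zyzx
  sorted[7] = zyzxzyx$
sorted[3] = yx$zyzxz

Answer: yx$zyzxz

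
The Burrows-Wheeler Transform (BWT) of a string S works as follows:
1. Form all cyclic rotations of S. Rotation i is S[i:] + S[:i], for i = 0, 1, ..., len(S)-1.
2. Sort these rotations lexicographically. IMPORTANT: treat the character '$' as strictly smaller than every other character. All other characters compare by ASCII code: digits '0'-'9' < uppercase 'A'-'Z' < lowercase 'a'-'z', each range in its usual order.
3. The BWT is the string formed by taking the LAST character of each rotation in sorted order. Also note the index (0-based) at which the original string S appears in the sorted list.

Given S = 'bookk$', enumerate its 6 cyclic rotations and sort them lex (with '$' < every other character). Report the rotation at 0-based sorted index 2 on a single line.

All 6 rotations (rotation i = S[i:]+S[:i]):
  rot[0] = bookk$
  rot[1] = ookk$b
  rot[2] = okk$bo
  rot[3] = kk$boo
  rot[4] = k$book
  rot[5] = $bookk
Sorted (with $ < everything):
  sorted[0] = $bookk
  sorted[1] = bookk$
  sorted[2] = k$book
  sorted[3] = kk$boo
  sorted[4] = okk$bo
  sorted[5] = ookk$b
sorted[2] = k$book

Answer: k$book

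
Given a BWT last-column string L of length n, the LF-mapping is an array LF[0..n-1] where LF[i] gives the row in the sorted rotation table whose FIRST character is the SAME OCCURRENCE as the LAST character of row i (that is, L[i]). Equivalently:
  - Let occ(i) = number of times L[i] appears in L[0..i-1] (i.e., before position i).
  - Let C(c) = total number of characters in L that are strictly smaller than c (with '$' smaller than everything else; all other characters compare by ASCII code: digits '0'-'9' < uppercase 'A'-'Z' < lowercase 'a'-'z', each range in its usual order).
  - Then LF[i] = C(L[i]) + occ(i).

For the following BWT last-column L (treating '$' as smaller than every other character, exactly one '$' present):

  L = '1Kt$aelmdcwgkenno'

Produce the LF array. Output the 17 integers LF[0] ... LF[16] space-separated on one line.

Char counts: '$':1, '1':1, 'K':1, 'a':1, 'c':1, 'd':1, 'e':2, 'g':1, 'k':1, 'l':1, 'm':1, 'n':2, 'o':1, 't':1, 'w':1
C (first-col start): C('$')=0, C('1')=1, C('K')=2, C('a')=3, C('c')=4, C('d')=5, C('e')=6, C('g')=8, C('k')=9, C('l')=10, C('m')=11, C('n')=12, C('o')=14, C('t')=15, C('w')=16
L[0]='1': occ=0, LF[0]=C('1')+0=1+0=1
L[1]='K': occ=0, LF[1]=C('K')+0=2+0=2
L[2]='t': occ=0, LF[2]=C('t')+0=15+0=15
L[3]='$': occ=0, LF[3]=C('$')+0=0+0=0
L[4]='a': occ=0, LF[4]=C('a')+0=3+0=3
L[5]='e': occ=0, LF[5]=C('e')+0=6+0=6
L[6]='l': occ=0, LF[6]=C('l')+0=10+0=10
L[7]='m': occ=0, LF[7]=C('m')+0=11+0=11
L[8]='d': occ=0, LF[8]=C('d')+0=5+0=5
L[9]='c': occ=0, LF[9]=C('c')+0=4+0=4
L[10]='w': occ=0, LF[10]=C('w')+0=16+0=16
L[11]='g': occ=0, LF[11]=C('g')+0=8+0=8
L[12]='k': occ=0, LF[12]=C('k')+0=9+0=9
L[13]='e': occ=1, LF[13]=C('e')+1=6+1=7
L[14]='n': occ=0, LF[14]=C('n')+0=12+0=12
L[15]='n': occ=1, LF[15]=C('n')+1=12+1=13
L[16]='o': occ=0, LF[16]=C('o')+0=14+0=14

Answer: 1 2 15 0 3 6 10 11 5 4 16 8 9 7 12 13 14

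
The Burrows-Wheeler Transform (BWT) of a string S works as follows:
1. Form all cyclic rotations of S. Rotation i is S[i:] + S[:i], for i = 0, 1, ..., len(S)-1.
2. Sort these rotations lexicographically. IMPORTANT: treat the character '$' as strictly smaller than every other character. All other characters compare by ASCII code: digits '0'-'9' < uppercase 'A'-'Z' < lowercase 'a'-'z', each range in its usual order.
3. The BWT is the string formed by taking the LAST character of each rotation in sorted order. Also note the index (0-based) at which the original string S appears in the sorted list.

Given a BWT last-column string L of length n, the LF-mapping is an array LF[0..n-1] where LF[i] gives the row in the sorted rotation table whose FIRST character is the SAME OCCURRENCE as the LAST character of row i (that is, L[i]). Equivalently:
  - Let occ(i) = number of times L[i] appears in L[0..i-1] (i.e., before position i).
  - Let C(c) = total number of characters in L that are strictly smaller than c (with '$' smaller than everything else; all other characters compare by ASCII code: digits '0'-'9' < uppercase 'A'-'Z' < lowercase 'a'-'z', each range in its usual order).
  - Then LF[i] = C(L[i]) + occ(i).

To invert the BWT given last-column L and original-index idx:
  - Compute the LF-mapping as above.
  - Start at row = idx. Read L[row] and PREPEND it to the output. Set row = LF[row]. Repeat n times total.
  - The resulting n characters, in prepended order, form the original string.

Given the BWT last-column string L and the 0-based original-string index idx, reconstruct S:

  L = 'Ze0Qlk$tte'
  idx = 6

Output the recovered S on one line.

Answer: kettle0QZ$

Derivation:
LF mapping: 3 4 1 2 7 6 0 8 9 5
Walk LF starting at row 6, prepending L[row]:
  step 1: row=6, L[6]='$', prepend. Next row=LF[6]=0
  step 2: row=0, L[0]='Z', prepend. Next row=LF[0]=3
  step 3: row=3, L[3]='Q', prepend. Next row=LF[3]=2
  step 4: row=2, L[2]='0', prepend. Next row=LF[2]=1
  step 5: row=1, L[1]='e', prepend. Next row=LF[1]=4
  step 6: row=4, L[4]='l', prepend. Next row=LF[4]=7
  step 7: row=7, L[7]='t', prepend. Next row=LF[7]=8
  step 8: row=8, L[8]='t', prepend. Next row=LF[8]=9
  step 9: row=9, L[9]='e', prepend. Next row=LF[9]=5
  step 10: row=5, L[5]='k', prepend. Next row=LF[5]=6
Reversed output: kettle0QZ$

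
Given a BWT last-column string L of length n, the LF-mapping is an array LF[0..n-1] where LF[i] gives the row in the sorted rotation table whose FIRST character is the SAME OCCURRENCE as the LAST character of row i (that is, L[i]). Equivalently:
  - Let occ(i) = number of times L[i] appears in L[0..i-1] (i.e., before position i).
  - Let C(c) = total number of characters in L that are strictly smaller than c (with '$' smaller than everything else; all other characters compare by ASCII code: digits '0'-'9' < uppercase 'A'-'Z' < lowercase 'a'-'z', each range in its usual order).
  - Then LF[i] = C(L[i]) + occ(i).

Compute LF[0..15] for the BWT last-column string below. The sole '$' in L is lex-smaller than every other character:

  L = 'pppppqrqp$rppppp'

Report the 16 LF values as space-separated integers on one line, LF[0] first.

Char counts: '$':1, 'p':11, 'q':2, 'r':2
C (first-col start): C('$')=0, C('p')=1, C('q')=12, C('r')=14
L[0]='p': occ=0, LF[0]=C('p')+0=1+0=1
L[1]='p': occ=1, LF[1]=C('p')+1=1+1=2
L[2]='p': occ=2, LF[2]=C('p')+2=1+2=3
L[3]='p': occ=3, LF[3]=C('p')+3=1+3=4
L[4]='p': occ=4, LF[4]=C('p')+4=1+4=5
L[5]='q': occ=0, LF[5]=C('q')+0=12+0=12
L[6]='r': occ=0, LF[6]=C('r')+0=14+0=14
L[7]='q': occ=1, LF[7]=C('q')+1=12+1=13
L[8]='p': occ=5, LF[8]=C('p')+5=1+5=6
L[9]='$': occ=0, LF[9]=C('$')+0=0+0=0
L[10]='r': occ=1, LF[10]=C('r')+1=14+1=15
L[11]='p': occ=6, LF[11]=C('p')+6=1+6=7
L[12]='p': occ=7, LF[12]=C('p')+7=1+7=8
L[13]='p': occ=8, LF[13]=C('p')+8=1+8=9
L[14]='p': occ=9, LF[14]=C('p')+9=1+9=10
L[15]='p': occ=10, LF[15]=C('p')+10=1+10=11

Answer: 1 2 3 4 5 12 14 13 6 0 15 7 8 9 10 11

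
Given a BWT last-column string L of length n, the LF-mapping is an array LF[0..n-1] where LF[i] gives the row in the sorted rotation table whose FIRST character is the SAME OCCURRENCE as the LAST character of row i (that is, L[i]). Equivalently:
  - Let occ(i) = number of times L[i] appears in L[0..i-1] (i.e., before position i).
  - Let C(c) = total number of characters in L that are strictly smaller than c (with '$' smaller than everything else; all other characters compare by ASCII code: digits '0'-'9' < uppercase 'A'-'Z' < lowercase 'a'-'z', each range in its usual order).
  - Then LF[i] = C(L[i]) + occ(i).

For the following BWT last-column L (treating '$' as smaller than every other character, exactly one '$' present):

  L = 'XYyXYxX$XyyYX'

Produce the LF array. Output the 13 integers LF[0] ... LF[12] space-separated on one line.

Char counts: '$':1, 'X':5, 'Y':3, 'x':1, 'y':3
C (first-col start): C('$')=0, C('X')=1, C('Y')=6, C('x')=9, C('y')=10
L[0]='X': occ=0, LF[0]=C('X')+0=1+0=1
L[1]='Y': occ=0, LF[1]=C('Y')+0=6+0=6
L[2]='y': occ=0, LF[2]=C('y')+0=10+0=10
L[3]='X': occ=1, LF[3]=C('X')+1=1+1=2
L[4]='Y': occ=1, LF[4]=C('Y')+1=6+1=7
L[5]='x': occ=0, LF[5]=C('x')+0=9+0=9
L[6]='X': occ=2, LF[6]=C('X')+2=1+2=3
L[7]='$': occ=0, LF[7]=C('$')+0=0+0=0
L[8]='X': occ=3, LF[8]=C('X')+3=1+3=4
L[9]='y': occ=1, LF[9]=C('y')+1=10+1=11
L[10]='y': occ=2, LF[10]=C('y')+2=10+2=12
L[11]='Y': occ=2, LF[11]=C('Y')+2=6+2=8
L[12]='X': occ=4, LF[12]=C('X')+4=1+4=5

Answer: 1 6 10 2 7 9 3 0 4 11 12 8 5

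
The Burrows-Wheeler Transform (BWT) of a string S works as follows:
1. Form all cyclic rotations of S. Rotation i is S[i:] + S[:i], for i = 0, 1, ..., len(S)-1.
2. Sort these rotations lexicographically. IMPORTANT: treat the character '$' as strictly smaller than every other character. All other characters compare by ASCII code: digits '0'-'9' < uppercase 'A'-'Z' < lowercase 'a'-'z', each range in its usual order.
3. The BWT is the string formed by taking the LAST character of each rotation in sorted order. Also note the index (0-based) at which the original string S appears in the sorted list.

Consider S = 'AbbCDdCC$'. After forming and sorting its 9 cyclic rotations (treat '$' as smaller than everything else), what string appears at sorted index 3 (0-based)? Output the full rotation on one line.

All 9 rotations (rotation i = S[i:]+S[:i]):
  rot[0] = AbbCDdCC$
  rot[1] = bbCDdCC$A
  rot[2] = bCDdCC$Ab
  rot[3] = CDdCC$Abb
  rot[4] = DdCC$AbbC
  rot[5] = dCC$AbbCD
  rot[6] = CC$AbbCDd
  rot[7] = C$AbbCDdC
  rot[8] = $AbbCDdCC
Sorted (with $ < everything):
  sorted[0] = $AbbCDdCC
  sorted[1] = AbbCDdCC$
  sorted[2] = C$AbbCDdC
  sorted[3] = CC$AbbCDd
  sorted[4] = CDdCC$Abb
  sorted[5] = DdCC$AbbC
  sorted[6] = bCDdCC$Ab
  sorted[7] = bbCDdCC$A
  sorted[8] = dCC$AbbCD
sorted[3] = CC$AbbCDd

Answer: CC$AbbCDd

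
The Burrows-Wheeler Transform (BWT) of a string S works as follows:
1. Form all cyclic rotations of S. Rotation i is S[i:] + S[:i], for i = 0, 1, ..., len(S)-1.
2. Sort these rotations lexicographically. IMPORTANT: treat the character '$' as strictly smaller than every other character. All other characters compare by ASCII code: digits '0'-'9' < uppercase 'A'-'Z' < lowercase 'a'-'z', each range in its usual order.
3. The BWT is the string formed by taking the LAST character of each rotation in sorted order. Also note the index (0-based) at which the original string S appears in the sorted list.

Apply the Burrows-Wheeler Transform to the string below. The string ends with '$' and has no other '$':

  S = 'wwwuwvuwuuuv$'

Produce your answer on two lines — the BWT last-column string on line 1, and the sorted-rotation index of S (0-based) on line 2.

Answer: vwuuvwuwuwuw$
12

Derivation:
All 13 rotations (rotation i = S[i:]+S[:i]):
  rot[0] = wwwuwvuwuuuv$
  rot[1] = wwuwvuwuuuv$w
  rot[2] = wuwvuwuuuv$ww
  rot[3] = uwvuwuuuv$www
  rot[4] = wvuwuuuv$wwwu
  rot[5] = vuwuuuv$wwwuw
  rot[6] = uwuuuv$wwwuwv
  rot[7] = wuuuv$wwwuwvu
  rot[8] = uuuv$wwwuwvuw
  rot[9] = uuv$wwwuwvuwu
  rot[10] = uv$wwwuwvuwuu
  rot[11] = v$wwwuwvuwuuu
  rot[12] = $wwwuwvuwuuuv
Sorted (with $ < everything):
  sorted[0] = $wwwuwvuwuuuv  (last char: 'v')
  sorted[1] = uuuv$wwwuwvuw  (last char: 'w')
  sorted[2] = uuv$wwwuwvuwu  (last char: 'u')
  sorted[3] = uv$wwwuwvuwuu  (last char: 'u')
  sorted[4] = uwuuuv$wwwuwv  (last char: 'v')
  sorted[5] = uwvuwuuuv$www  (last char: 'w')
  sorted[6] = v$wwwuwvuwuuu  (last char: 'u')
  sorted[7] = vuwuuuv$wwwuw  (last char: 'w')
  sorted[8] = wuuuv$wwwuwvu  (last char: 'u')
  sorted[9] = wuwvuwuuuv$ww  (last char: 'w')
  sorted[10] = wvuwuuuv$wwwu  (last char: 'u')
  sorted[11] = wwuwvuwuuuv$w  (last char: 'w')
  sorted[12] = wwwuwvuwuuuv$  (last char: '$')
Last column: vwuuvwuwuwuw$
Original string S is at sorted index 12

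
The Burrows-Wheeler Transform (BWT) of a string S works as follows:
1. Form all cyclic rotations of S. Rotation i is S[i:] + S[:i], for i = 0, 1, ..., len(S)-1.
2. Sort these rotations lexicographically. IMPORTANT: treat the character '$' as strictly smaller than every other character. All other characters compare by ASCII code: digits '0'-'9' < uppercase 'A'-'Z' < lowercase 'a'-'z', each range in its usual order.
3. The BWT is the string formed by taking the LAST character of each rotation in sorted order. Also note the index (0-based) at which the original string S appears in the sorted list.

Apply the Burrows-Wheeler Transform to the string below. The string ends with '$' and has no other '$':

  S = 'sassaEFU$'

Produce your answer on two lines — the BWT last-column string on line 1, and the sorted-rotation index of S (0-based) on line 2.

Answer: UaEFsss$a
7

Derivation:
All 9 rotations (rotation i = S[i:]+S[:i]):
  rot[0] = sassaEFU$
  rot[1] = assaEFU$s
  rot[2] = ssaEFU$sa
  rot[3] = saEFU$sas
  rot[4] = aEFU$sass
  rot[5] = EFU$sassa
  rot[6] = FU$sassaE
  rot[7] = U$sassaEF
  rot[8] = $sassaEFU
Sorted (with $ < everything):
  sorted[0] = $sassaEFU  (last char: 'U')
  sorted[1] = EFU$sassa  (last char: 'a')
  sorted[2] = FU$sassaE  (last char: 'E')
  sorted[3] = U$sassaEF  (last char: 'F')
  sorted[4] = aEFU$sass  (last char: 's')
  sorted[5] = assaEFU$s  (last char: 's')
  sorted[6] = saEFU$sas  (last char: 's')
  sorted[7] = sassaEFU$  (last char: '$')
  sorted[8] = ssaEFU$sa  (last char: 'a')
Last column: UaEFsss$a
Original string S is at sorted index 7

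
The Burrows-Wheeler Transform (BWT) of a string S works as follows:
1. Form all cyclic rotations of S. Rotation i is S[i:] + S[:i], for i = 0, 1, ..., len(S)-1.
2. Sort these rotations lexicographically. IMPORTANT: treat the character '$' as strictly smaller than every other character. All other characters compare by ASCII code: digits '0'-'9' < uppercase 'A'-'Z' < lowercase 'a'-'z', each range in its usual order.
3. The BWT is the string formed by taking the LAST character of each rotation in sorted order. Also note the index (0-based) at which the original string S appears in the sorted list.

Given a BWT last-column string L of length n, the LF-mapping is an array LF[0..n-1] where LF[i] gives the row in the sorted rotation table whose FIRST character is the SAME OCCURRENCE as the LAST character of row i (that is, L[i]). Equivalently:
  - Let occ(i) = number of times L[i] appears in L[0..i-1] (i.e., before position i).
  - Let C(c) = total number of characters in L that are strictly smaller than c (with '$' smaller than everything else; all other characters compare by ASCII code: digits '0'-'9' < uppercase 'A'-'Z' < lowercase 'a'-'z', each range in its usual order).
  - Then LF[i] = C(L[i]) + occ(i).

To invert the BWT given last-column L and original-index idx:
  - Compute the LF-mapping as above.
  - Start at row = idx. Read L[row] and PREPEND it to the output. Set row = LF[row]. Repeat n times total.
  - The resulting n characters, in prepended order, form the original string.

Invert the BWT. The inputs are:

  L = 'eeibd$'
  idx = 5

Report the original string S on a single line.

LF mapping: 3 4 5 1 2 0
Walk LF starting at row 5, prepending L[row]:
  step 1: row=5, L[5]='$', prepend. Next row=LF[5]=0
  step 2: row=0, L[0]='e', prepend. Next row=LF[0]=3
  step 3: row=3, L[3]='b', prepend. Next row=LF[3]=1
  step 4: row=1, L[1]='e', prepend. Next row=LF[1]=4
  step 5: row=4, L[4]='d', prepend. Next row=LF[4]=2
  step 6: row=2, L[2]='i', prepend. Next row=LF[2]=5
Reversed output: idebe$

Answer: idebe$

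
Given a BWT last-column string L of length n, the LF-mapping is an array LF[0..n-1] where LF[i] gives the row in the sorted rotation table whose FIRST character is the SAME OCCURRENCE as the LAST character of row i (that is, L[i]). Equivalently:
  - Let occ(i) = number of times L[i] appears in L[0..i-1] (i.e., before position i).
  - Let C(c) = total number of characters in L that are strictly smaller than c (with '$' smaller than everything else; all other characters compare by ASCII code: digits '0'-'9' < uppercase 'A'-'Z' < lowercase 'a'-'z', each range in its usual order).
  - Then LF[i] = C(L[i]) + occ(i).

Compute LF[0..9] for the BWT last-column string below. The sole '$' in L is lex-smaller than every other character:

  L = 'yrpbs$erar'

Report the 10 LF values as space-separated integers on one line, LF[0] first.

Answer: 9 5 4 2 8 0 3 6 1 7

Derivation:
Char counts: '$':1, 'a':1, 'b':1, 'e':1, 'p':1, 'r':3, 's':1, 'y':1
C (first-col start): C('$')=0, C('a')=1, C('b')=2, C('e')=3, C('p')=4, C('r')=5, C('s')=8, C('y')=9
L[0]='y': occ=0, LF[0]=C('y')+0=9+0=9
L[1]='r': occ=0, LF[1]=C('r')+0=5+0=5
L[2]='p': occ=0, LF[2]=C('p')+0=4+0=4
L[3]='b': occ=0, LF[3]=C('b')+0=2+0=2
L[4]='s': occ=0, LF[4]=C('s')+0=8+0=8
L[5]='$': occ=0, LF[5]=C('$')+0=0+0=0
L[6]='e': occ=0, LF[6]=C('e')+0=3+0=3
L[7]='r': occ=1, LF[7]=C('r')+1=5+1=6
L[8]='a': occ=0, LF[8]=C('a')+0=1+0=1
L[9]='r': occ=2, LF[9]=C('r')+2=5+2=7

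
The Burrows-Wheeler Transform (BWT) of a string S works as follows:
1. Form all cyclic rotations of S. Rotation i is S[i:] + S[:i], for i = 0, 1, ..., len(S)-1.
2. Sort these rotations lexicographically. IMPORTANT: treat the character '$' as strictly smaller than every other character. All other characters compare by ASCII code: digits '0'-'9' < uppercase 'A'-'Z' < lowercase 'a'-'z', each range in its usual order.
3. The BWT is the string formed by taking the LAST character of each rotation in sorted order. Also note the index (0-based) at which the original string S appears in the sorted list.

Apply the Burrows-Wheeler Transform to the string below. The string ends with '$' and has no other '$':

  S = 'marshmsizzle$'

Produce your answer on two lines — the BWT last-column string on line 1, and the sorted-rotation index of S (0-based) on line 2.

All 13 rotations (rotation i = S[i:]+S[:i]):
  rot[0] = marshmsizzle$
  rot[1] = arshmsizzle$m
  rot[2] = rshmsizzle$ma
  rot[3] = shmsizzle$mar
  rot[4] = hmsizzle$mars
  rot[5] = msizzle$marsh
  rot[6] = sizzle$marshm
  rot[7] = izzle$marshms
  rot[8] = zzle$marshmsi
  rot[9] = zle$marshmsiz
  rot[10] = le$marshmsizz
  rot[11] = e$marshmsizzl
  rot[12] = $marshmsizzle
Sorted (with $ < everything):
  sorted[0] = $marshmsizzle  (last char: 'e')
  sorted[1] = arshmsizzle$m  (last char: 'm')
  sorted[2] = e$marshmsizzl  (last char: 'l')
  sorted[3] = hmsizzle$mars  (last char: 's')
  sorted[4] = izzle$marshms  (last char: 's')
  sorted[5] = le$marshmsizz  (last char: 'z')
  sorted[6] = marshmsizzle$  (last char: '$')
  sorted[7] = msizzle$marsh  (last char: 'h')
  sorted[8] = rshmsizzle$ma  (last char: 'a')
  sorted[9] = shmsizzle$mar  (last char: 'r')
  sorted[10] = sizzle$marshm  (last char: 'm')
  sorted[11] = zle$marshmsiz  (last char: 'z')
  sorted[12] = zzle$marshmsi  (last char: 'i')
Last column: emlssz$harmzi
Original string S is at sorted index 6

Answer: emlssz$harmzi
6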